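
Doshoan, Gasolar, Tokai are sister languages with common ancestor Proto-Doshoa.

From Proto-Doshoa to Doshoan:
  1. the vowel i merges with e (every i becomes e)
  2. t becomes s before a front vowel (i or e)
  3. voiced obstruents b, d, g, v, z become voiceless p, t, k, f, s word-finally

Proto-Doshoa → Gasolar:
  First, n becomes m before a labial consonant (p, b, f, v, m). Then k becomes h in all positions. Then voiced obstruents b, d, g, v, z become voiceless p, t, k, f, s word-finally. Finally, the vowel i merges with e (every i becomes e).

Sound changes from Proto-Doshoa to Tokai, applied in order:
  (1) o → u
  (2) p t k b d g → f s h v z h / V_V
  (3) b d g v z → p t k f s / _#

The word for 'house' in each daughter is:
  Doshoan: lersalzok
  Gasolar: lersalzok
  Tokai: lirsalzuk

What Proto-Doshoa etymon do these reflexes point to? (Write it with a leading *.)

Position 9: Doshoan has k, Gasolar has k, Tokai has k. In Gasolar, k can only continue *g, so the proto-segment is *g.
Position 8: Doshoan has o, Gasolar has o, Tokai has u. Doshoan preserves o here (none of its changes turn any other segment into o), so the proto-segment is *o.
Verify the candidate proto-form against each daughter:
Doshoan: *lirsalzog
  lirsalzog → lersalzog   [vowel merger]
  lersalzog (rule 2 does not apply)
  lersalzog → lersalzok   [final devoicing]
  giving Doshoan lersalzok.
Gasolar: *lirsalzog > lirsalzok > lersalzok  (by final devoicing, vowel merger)
Tokai: *lirsalzog
  lirsalzog → lirsalzug   [vowel merger]
  lirsalzug (rule 2 does not apply)
  lirsalzug → lirsalzuk   [final devoicing]
  giving Tokai lirsalzuk.
Only *lirsalzog yields all of Doshoan lersalzok, Gasolar lersalzok, Tokai lirsalzuk.

*lirsalzog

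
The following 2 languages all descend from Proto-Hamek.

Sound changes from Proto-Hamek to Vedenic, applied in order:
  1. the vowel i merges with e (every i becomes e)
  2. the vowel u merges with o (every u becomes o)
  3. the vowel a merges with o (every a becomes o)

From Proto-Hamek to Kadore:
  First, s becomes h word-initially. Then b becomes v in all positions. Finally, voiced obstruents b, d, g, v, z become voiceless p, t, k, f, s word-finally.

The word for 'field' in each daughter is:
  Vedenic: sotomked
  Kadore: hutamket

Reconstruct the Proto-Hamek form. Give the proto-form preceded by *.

*sutamked

Position 2: Vedenic has o, Kadore has u. Kadore preserves u here (none of its changes turn any other segment into u), so the proto-segment is *u.
Position 8: Vedenic has d, Kadore has t. Vedenic preserves d here (none of its changes turn any other segment into d), so the proto-segment is *d.
Position 4: Vedenic has o, Kadore has a. Kadore preserves a here (none of its changes turn any other segment into a), so the proto-segment is *a.
Continuing position by position gives *sutamked; check it forward:
Vedenic: *sutamked
  sutamked (rule 1 does not apply)
  sutamked → sotamked   [vowel merger]
  sotamked → sotomked   [vowel merger]
  giving Vedenic sotomked.
Kadore: start from *sutamked.
  rule 1 (debuccalisation): sutamked → hutamked
  rule 2: no change — hutamked
  rule 3 (final devoicing): hutamked → hutamket
  ⇒ Kadore hutamket
No other proto-form is consistent with every reflex, so the reconstruction is *sutamked.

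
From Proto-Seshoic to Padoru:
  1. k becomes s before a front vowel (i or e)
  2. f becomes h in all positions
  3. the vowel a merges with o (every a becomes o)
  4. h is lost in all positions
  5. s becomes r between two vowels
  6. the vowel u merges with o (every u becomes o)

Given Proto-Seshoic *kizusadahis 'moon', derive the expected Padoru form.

Padoru: *kizusadahis
  kizusadahis → sizusadahis   [palatalisation]
  sizusadahis (rule 2 does not apply)
  sizusadahis → sizusodohis   [vowel merger]
  sizusodohis → sizusodois   [h-loss]
  sizusodois → sizurodois   [rhotacism]
  sizurodois → sizorodois   [vowel merger]
  giving Padoru sizorodois.

sizorodois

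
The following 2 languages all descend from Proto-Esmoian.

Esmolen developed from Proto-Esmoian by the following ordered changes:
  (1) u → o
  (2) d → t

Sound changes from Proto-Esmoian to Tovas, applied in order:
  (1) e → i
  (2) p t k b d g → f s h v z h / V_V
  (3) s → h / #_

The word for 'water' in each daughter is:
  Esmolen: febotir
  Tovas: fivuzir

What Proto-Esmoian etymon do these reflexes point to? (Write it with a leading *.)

Position 4: Esmolen has o, Tovas has u. Tovas preserves u here (none of its changes turn any other segment into u), so the proto-segment is *u.
Position 3: Esmolen has b, Tovas has v. Esmolen preserves b here (none of its changes turn any other segment into b), so the proto-segment is *b.
This points to *febudir. Verify forward in each daughter:
Esmolen: *febudir > febodir > febotir  (by vowel merger, unconditioned shift)
Tovas: start from *febudir.
  rule 1 (vowel merger): febudir → fibudir
  rule 2 (intervocalic lenition): fibudir → fivuzir
  rule 3: no change — fivuzir
  ⇒ Tovas fivuzir
*febudir is the unique common source.

*febudir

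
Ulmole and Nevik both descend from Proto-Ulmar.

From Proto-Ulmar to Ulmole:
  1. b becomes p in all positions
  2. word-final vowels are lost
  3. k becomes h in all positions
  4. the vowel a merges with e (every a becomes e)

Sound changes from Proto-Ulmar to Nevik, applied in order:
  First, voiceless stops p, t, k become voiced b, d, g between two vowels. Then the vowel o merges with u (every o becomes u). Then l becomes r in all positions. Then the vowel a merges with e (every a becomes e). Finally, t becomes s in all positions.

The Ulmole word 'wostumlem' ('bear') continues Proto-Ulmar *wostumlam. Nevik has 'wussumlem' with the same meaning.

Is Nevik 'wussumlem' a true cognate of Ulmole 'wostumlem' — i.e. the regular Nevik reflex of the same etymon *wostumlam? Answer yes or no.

no

Derive the expected Nevik reflex of *wostumlam:
Nevik: *wostumlam
  wostumlam (rule 1 does not apply)
  wostumlam → wustumlam   [vowel merger]
  wustumlam → wustumram   [unconditioned shift]
  wustumram → wustumrem   [vowel merger]
  wustumrem → wussumrem   [unconditioned shift]
  giving Nevik wussumrem.
The regular Nevik reflex would be 'wussumrem', but the attested form is 'wussumlem'. The correspondence is irregular, so they are not cognates (the Nevik form has a different source).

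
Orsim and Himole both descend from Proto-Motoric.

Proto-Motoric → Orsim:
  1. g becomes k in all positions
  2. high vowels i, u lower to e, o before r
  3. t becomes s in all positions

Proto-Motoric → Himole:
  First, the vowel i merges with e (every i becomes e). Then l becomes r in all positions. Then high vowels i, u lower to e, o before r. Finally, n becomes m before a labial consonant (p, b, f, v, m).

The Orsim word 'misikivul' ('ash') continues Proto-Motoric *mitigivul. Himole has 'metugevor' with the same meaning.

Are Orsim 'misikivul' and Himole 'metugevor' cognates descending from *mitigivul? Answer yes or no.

no

Derive the expected Himole reflex of *mitigivul:
Himole: *mitigivul > metegevul > metegevur > metegevor  (by vowel merger, unconditioned shift, pre-rhotic lowering)
The regular Himole reflex would be 'metegevor', but the attested form is 'metugevor'. The correspondence is irregular, so they are not cognates (the Himole form has a different source).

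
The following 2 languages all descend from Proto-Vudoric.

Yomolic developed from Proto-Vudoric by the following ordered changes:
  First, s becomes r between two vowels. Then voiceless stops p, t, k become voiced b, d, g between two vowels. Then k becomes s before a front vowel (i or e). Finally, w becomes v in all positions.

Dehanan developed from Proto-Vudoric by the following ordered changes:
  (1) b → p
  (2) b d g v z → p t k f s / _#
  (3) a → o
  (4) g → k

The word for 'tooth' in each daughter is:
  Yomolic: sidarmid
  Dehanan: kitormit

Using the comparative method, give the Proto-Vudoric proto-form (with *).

*kitarmid

Position 1: Yomolic has s, Dehanan has k. Taking the neighbouring segments as reconstructed: Yomolic s could go back to *k or *s; Dehanan k could go back to *k or *g — the one source consistent with every daughter is *k.
Position 8: Yomolic has d, Dehanan has t. Taking the neighbouring segments as reconstructed: Yomolic d can only go back to *d; Dehanan t could go back to *t or *d — the one source consistent with every daughter is *d.
Continuing position by position gives *kitarmid; check it forward:
Yomolic: *kitarmid
  kitarmid (rule 1 does not apply)
  kitarmid → kidarmid   [intervocalic voicing]
  kidarmid → sidarmid   [palatalisation]
  sidarmid (rule 4 does not apply)
  giving Yomolic sidarmid.
Dehanan: *kitarmid
  kitarmid (rule 1 does not apply)
  kitarmid → kitarmit   [final devoicing]
  kitarmit → kitormit   [vowel merger]
  kitormit (rule 4 does not apply)
  giving Dehanan kitormit.
*kitarmid is the unique common source.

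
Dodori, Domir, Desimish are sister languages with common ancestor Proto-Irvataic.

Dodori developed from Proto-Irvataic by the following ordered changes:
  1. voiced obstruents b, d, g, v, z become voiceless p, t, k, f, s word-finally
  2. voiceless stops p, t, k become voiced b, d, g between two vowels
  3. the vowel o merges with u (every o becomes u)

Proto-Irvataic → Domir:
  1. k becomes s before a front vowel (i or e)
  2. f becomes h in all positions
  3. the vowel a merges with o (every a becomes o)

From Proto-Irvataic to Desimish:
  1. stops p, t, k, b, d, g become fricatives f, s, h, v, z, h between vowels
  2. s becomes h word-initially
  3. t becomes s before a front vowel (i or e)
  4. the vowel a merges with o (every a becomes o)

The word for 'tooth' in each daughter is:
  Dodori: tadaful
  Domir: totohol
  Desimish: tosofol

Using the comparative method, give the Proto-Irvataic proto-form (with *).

*tatafol

Position 5: Dodori has f, Domir has h, Desimish has f. Taking the neighbouring segments as reconstructed: Dodori f can only go back to *f; Domir h could go back to *f or *h; Desimish f could go back to *p or *f — the one source consistent with every daughter is *f.
Position 2: Dodori has a, Domir has o, Desimish has o. Dodori preserves a here (none of its changes turn any other segment into a), so the proto-segment is *a.
Position 3: Dodori has d, Domir has t, Desimish has s. Domir preserves t here (none of its changes turn any other segment into t), so the proto-segment is *t.
This points to *tatafol. Verify forward in each daughter:
Dodori: start from *tatafol.
  rule 1: no change — tatafol
  rule 2 (intervocalic voicing): tatafol → tadafol
  rule 3 (vowel merger): tadafol → tadaful
  ⇒ Dodori tadaful
Domir: *tatafol > tatahol > totohol  (by unconditioned shift, vowel merger)
Desimish: start from *tatafol.
  rule 1 (intervocalic lenition): tatafol → tasafol
  rule 2: no change — tasafol
  rule 3: no change — tasafol
  rule 4 (vowel merger): tasafol → tosofol
  ⇒ Desimish tosofol
*tatafol is the unique common source.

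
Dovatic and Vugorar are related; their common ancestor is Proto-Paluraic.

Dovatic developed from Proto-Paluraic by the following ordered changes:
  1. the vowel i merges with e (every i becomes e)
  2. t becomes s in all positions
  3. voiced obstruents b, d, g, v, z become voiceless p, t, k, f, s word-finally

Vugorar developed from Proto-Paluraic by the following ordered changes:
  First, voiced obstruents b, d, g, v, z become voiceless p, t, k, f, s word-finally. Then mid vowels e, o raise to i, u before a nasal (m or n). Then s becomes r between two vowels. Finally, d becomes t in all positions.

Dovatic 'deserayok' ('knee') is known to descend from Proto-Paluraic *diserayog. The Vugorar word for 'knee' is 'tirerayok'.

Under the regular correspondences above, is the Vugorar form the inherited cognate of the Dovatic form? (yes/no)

yes

Derive the expected Vugorar reflex of *diserayog:
Vugorar: *diserayog
  diserayog → diserayok   [final devoicing]
  diserayok (rule 2 does not apply)
  diserayok → direrayok   [rhotacism]
  direrayok → tirerayok   [unconditioned shift]
  giving Vugorar tirerayok.
Vugorar 'tirerayok' matches the regular reflex exactly, so the pair is cognate.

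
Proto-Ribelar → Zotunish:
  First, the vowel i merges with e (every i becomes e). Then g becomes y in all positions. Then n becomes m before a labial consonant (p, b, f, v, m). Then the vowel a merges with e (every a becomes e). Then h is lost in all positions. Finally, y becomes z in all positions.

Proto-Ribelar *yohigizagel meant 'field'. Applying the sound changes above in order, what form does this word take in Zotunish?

zoezezezel

Zotunish: start from *yohigizagel.
  rule 1 (vowel merger): yohigizagel → yohegezagel
  rule 2 (unconditioned shift): yohegezagel → yoheyezayel
  rule 3: no change — yoheyezayel
  rule 4 (vowel merger): yoheyezayel → yoheyezeyel
  rule 5 (h-loss): yoheyezeyel → yoeyezeyel
  rule 6 (unconditioned shift): yoeyezeyel → zoezezezel
  ⇒ Zotunish zoezezezel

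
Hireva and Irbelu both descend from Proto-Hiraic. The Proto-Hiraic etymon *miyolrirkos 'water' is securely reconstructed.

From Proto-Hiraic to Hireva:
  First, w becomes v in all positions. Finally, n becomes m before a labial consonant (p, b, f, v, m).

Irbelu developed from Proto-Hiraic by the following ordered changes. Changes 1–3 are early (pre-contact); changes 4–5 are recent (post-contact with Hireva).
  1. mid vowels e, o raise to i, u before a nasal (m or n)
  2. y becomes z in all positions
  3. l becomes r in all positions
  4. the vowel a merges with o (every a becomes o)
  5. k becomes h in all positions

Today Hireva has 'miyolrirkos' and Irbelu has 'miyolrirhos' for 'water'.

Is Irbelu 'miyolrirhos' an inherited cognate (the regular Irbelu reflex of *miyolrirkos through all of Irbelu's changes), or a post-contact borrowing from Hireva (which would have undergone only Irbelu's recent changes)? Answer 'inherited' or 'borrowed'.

If inherited, *miyolrirkos would pass through all of Irbelu's changes:
Irbelu: *miyolrirkos
  miyolrirkos (rule 1 does not apply)
  miyolrirkos → mizolrirkos   [unconditioned shift]
  mizolrirkos → mizorrirkos   [unconditioned shift]
  mizorrirkos (rule 4 does not apply)
  mizorrirkos → mizorrirhos   [unconditioned shift]
  giving Irbelu mizorrirhos.
If borrowed from Hireva 'miyolrirkos' after the early changes, it would undergo only the recent ones:
  rule 4 (vowel merger): no change (miyolrirkos)
  rule 5 (unconditioned shift): miyolrirkos → miyolrirhos
  ⇒ as a loan: miyolrirhos
Irbelu 'miyolrirhos' matches the loan outcome 'miyolrirhos', not the inherited 'mizorrirhos' — it skipped the early Irbelu changes, so it was borrowed from Hireva.

borrowed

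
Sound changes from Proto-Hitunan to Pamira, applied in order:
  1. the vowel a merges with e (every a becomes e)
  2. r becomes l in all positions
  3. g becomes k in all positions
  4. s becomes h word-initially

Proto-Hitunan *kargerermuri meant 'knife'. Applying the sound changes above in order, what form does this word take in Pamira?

Pamira: *kargerermuri
  kargerermuri → kergerermuri   [vowel merger]
  kergerermuri → kelgelelmuli   [unconditioned shift]
  kelgelelmuli → kelkelelmuli   [unconditioned shift]
  kelkelelmuli (rule 4 does not apply)
  giving Pamira kelkelelmuli.

kelkelelmuli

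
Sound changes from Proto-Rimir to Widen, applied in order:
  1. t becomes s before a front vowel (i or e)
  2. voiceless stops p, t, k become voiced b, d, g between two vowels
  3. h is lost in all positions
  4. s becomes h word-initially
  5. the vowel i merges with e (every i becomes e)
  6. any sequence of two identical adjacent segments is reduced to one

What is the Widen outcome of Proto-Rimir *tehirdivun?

Widen: *tehirdivun
  tehirdivun → sehirdivun   [palatalisation]
  sehirdivun (rule 2 does not apply)
  sehirdivun → seirdivun   [h-loss]
  seirdivun → heirdivun   [debuccalisation]
  heirdivun → heerdevun   [vowel merger]
  heerdevun → herdevun   [degemination]
  giving Widen herdevun.

herdevun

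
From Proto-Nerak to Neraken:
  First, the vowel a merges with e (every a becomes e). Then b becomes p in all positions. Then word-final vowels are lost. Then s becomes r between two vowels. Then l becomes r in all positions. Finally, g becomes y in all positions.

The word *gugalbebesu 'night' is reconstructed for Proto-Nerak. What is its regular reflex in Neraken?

Neraken: start from *gugalbebesu.
  rule 1 (vowel merger): gugalbebesu → gugelbebesu
  rule 2 (unconditioned shift): gugelbebesu → gugelpepesu
  rule 3 (apocope): gugelpepesu → gugelpepes
  rule 4: no change — gugelpepes
  rule 5 (unconditioned shift): gugelpepes → gugerpepes
  rule 6 (unconditioned shift): gugerpepes → yuyerpepes
  ⇒ Neraken yuyerpepes

yuyerpepes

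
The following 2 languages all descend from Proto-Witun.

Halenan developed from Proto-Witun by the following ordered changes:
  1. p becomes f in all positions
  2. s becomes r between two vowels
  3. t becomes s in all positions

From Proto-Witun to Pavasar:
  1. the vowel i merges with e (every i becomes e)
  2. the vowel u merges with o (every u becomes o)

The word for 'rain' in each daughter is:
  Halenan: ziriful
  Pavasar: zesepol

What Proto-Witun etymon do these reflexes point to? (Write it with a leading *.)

*zisipul

Position 4: Halenan has i, Pavasar has e. Halenan preserves i here (none of its changes turn any other segment into i), so the proto-segment is *i.
Position 2: Halenan has i, Pavasar has e. Halenan preserves i here (none of its changes turn any other segment into i), so the proto-segment is *i.
Position 5: Halenan has f, Pavasar has p. Pavasar preserves p here (none of its changes turn any other segment into p), so the proto-segment is *p.
Continuing position by position gives *zisipul; check it forward:
Halenan: *zisipul
  zisipul → zisiful   [unconditioned shift]
  zisiful → ziriful   [rhotacism]
  ziriful (rule 3 does not apply)
  giving Halenan ziriful.
Pavasar: *zisipul > zesepul > zesepol  (by vowel merger, vowel merger)
*zisipul is the unique common source.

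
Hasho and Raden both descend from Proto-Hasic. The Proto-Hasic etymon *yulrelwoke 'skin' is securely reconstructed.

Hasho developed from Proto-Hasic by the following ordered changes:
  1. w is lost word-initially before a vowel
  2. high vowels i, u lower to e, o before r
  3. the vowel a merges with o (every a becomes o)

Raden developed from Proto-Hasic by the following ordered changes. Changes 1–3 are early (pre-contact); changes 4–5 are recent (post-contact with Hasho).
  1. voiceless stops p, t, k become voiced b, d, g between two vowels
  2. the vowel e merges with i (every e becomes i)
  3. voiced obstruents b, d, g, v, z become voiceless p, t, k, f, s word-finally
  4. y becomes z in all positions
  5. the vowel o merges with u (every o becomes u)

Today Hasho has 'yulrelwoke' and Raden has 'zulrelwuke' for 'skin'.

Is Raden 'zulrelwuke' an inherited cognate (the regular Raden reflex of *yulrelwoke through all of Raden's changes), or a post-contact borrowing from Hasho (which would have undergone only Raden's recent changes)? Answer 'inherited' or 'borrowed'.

borrowed

If inherited, *yulrelwoke would pass through all of Raden's changes:
Raden: *yulrelwoke
  yulrelwoke → yulrelwoge   [intervocalic voicing]
  yulrelwoge → yulrilwogi   [vowel merger]
  yulrilwogi (rule 3 does not apply)
  yulrilwogi → zulrilwogi   [unconditioned shift]
  zulrilwogi → zulrilwugi   [vowel merger]
  giving Raden zulrilwugi.
If borrowed from Hasho 'yulrelwoke' after the early changes, it would undergo only the recent ones:
  rule 4 (unconditioned shift): yulrelwoke → zulrelwoke
  rule 5 (vowel merger): zulrelwoke → zulrelwuke
  ⇒ as a loan: zulrelwuke
Raden 'zulrelwuke' matches the loan outcome 'zulrelwuke', not the inherited 'zulrilwugi' — it skipped the early Raden changes, so it was borrowed from Hasho.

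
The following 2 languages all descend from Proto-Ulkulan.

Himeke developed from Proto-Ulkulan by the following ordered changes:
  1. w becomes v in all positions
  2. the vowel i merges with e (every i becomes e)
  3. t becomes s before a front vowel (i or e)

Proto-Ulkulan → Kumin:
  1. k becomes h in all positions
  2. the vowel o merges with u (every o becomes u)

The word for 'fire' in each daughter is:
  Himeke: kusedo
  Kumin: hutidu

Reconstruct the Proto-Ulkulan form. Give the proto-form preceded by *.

*kutido

Position 1: Himeke has k, Kumin has h. Himeke preserves k here (none of its changes turn any other segment into k), so the proto-segment is *k.
Position 4: Himeke has e, Kumin has i. Kumin preserves i here (none of its changes turn any other segment into i), so the proto-segment is *i.
This points to *kutido. Verify forward in each daughter:
Himeke: *kutido
  kutido (rule 1 does not apply)
  kutido → kutedo   [vowel merger]
  kutedo → kusedo   [palatalisation]
  giving Himeke kusedo.
Kumin: start from *kutido.
  rule 1 (unconditioned shift): kutido → hutido
  rule 2 (vowel merger): hutido → hutidu
  ⇒ Kumin hutidu
Only *kutido yields all of Himeke kusedo, Kumin hutidu.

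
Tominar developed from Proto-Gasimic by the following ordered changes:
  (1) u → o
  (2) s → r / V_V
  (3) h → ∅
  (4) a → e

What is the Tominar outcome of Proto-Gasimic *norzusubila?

Tominar: start from *norzusubila.
  rule 1 (vowel merger): norzusubila → norzosobila
  rule 2 (rhotacism): norzosobila → norzorobila
  rule 3: no change — norzorobila
  rule 4 (vowel merger): norzorobila → norzorobile
  ⇒ Tominar norzorobile

norzorobile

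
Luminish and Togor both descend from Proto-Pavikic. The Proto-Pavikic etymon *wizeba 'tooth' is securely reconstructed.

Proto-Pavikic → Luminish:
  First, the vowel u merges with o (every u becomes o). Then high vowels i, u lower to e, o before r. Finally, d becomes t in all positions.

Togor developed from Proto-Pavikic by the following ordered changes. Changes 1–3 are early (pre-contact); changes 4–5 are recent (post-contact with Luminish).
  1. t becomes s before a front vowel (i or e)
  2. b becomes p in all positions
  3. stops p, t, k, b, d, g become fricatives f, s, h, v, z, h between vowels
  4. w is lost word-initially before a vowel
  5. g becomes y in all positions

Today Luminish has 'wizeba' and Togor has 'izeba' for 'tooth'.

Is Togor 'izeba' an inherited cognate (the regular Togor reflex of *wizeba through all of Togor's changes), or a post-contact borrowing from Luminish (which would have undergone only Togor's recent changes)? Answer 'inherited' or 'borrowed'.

borrowed

If inherited, *wizeba would pass through all of Togor's changes:
Togor: start from *wizeba.
  rule 1: no change — wizeba
  rule 2 (unconditioned shift): wizeba → wizepa
  rule 3 (intervocalic lenition): wizepa → wizefa
  rule 4 (glide loss): wizefa → izefa
  rule 5: no change — izefa
  ⇒ Togor izefa
If borrowed from Luminish 'wizeba' after the early changes, it would undergo only the recent ones:
  rule 4 (glide loss): wizeba → izeba
  rule 5 (unconditioned shift): no change (izeba)
  ⇒ as a loan: izeba
Togor 'izeba' matches the loan outcome 'izeba', not the inherited 'izefa' — it skipped the early Togor changes, so it was borrowed from Luminish.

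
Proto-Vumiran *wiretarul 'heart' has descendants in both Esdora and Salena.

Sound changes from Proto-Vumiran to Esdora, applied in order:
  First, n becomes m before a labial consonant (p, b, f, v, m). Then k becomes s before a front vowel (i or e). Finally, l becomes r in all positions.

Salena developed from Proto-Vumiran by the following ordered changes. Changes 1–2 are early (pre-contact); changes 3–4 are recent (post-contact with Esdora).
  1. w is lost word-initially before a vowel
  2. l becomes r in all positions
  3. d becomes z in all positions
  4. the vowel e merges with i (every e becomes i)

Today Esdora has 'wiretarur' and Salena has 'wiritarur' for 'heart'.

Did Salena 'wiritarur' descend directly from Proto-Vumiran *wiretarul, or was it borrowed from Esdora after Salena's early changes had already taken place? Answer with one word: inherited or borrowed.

If inherited, *wiretarul would pass through all of Salena's changes:
Salena: start from *wiretarul.
  rule 1 (glide loss): wiretarul → iretarul
  rule 2 (unconditioned shift): iretarul → iretarur
  rule 3: no change — iretarur
  rule 4 (vowel merger): iretarur → iritarur
  ⇒ Salena iritarur
If borrowed from Esdora 'wiretarur' after the early changes, it would undergo only the recent ones:
  rule 3 (unconditioned shift): no change (wiretarur)
  rule 4 (vowel merger): wiretarur → wiritarur
  ⇒ as a loan: wiritarur
Salena 'wiritarur' matches the loan outcome 'wiritarur', not the inherited 'iritarur' — it skipped the early Salena changes, so it was borrowed from Esdora.

borrowed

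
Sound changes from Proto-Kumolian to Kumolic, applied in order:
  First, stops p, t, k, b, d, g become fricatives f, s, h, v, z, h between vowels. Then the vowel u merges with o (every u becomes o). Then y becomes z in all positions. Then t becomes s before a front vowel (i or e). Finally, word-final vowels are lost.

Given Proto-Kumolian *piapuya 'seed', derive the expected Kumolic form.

piafoz

Kumolic: *piapuya
  piapuya → piafuya   [intervocalic lenition]
  piafuya → piafoya   [vowel merger]
  piafoya → piafoza   [unconditioned shift]
  piafoza (rule 4 does not apply)
  piafoza → piafoz   [apocope]
  giving Kumolic piafoz.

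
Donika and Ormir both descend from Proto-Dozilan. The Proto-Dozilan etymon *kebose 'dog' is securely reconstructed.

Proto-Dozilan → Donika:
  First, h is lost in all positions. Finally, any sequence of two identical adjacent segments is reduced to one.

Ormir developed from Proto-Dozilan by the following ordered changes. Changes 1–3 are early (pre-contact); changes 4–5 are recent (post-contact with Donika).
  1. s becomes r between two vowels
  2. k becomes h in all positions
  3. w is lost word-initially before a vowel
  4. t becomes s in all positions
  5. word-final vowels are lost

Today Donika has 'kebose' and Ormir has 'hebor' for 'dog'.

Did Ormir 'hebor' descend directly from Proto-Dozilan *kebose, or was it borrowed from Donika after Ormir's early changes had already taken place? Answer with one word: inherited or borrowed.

inherited

If inherited, *kebose would pass through all of Ormir's changes:
Ormir: *kebose > kebore > hebore > hebor  (by rhotacism, unconditioned shift, apocope)
If borrowed from Donika 'kebose' after the early changes, it would undergo only the recent ones:
  rule 4 (unconditioned shift): no change (kebose)
  rule 5 (apocope): kebose → kebos
  ⇒ as a loan: kebos
Ormir 'hebor' matches the inherited outcome exactly, so it is an inherited cognate, not a loan.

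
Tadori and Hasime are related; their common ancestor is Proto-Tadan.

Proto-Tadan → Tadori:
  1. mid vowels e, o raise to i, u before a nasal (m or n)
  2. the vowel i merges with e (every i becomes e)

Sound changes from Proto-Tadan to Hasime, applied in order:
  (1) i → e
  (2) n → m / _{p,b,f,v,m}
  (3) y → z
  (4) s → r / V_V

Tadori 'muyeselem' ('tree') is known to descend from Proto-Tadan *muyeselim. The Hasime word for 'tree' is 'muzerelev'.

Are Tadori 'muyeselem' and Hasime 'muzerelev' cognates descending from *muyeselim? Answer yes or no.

Derive the expected Hasime reflex of *muyeselim:
Hasime: *muyeselim
  muyeselim → muyeselem   [vowel merger]
  muyeselem (rule 2 does not apply)
  muyeselem → muzeselem   [unconditioned shift]
  muzeselem → muzerelem   [rhotacism]
  giving Hasime muzerelem.
The regular Hasime reflex would be 'muzerelem', but the attested form is 'muzerelev'. The correspondence is irregular, so they are not cognates (the Hasime form has a different source).

no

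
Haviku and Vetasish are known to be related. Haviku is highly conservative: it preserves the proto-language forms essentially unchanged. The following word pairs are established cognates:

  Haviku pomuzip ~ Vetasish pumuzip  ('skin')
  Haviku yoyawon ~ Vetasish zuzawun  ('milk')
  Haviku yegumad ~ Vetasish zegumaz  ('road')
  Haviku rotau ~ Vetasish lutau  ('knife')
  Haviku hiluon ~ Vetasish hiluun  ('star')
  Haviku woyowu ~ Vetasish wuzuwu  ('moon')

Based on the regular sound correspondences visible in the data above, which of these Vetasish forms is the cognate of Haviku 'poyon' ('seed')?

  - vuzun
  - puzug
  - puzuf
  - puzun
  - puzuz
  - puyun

puzun

yoyawon ~ zuzawun, rotau ~ lutau — Haviku o corresponds to Vetasish u after a consonant, before a consonant other than r, m, n, p, b, f, v.
woyowu ~ wuzuwu — Haviku y corresponds to Vetasish z between vowels (before a back vowel).
yoyawon ~ zuzawun — Haviku o corresponds to Vetasish u after a consonant, before a nasal.
Applying these to Haviku 'poyon':
  poyon → puyon   (o→u after a consonant, before a consonant other than r, m, n, p, b, f, v)
  puyon → puzon   (y→z between vowels (before a back vowel))
  puzon → puzun   (o→u after a consonant, before a nasal)
So the Vetasish cognate is 'puzun'.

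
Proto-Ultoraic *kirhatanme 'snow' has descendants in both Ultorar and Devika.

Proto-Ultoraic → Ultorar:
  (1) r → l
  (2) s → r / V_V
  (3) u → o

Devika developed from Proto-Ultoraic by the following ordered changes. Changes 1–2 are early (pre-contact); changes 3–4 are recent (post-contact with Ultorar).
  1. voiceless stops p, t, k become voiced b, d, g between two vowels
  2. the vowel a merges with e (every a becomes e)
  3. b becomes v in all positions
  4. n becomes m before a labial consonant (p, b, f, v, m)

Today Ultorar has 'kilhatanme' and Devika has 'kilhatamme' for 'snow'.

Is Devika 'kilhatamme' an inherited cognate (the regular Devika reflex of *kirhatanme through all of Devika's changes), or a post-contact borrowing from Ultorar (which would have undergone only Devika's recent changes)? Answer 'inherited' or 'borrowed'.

borrowed

If inherited, *kirhatanme would pass through all of Devika's changes:
Devika: *kirhatanme > kirhadanme > kirhedenme > kirhedemme  (by intervocalic voicing, vowel merger, nasal place assimilation)
If borrowed from Ultorar 'kilhatanme' after the early changes, it would undergo only the recent ones:
  rule 3 (unconditioned shift): no change (kilhatanme)
  rule 4 (nasal place assimilation): kilhatanme → kilhatamme
  ⇒ as a loan: kilhatamme
Devika 'kilhatamme' matches the loan outcome 'kilhatamme', not the inherited 'kirhedemme' — it skipped the early Devika changes, so it was borrowed from Ultorar.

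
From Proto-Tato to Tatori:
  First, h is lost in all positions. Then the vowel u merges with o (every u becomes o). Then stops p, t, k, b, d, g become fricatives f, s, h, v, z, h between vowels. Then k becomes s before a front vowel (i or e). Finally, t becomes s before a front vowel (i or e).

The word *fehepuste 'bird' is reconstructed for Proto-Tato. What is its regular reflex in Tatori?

Tatori: *fehepuste
  fehepuste → feepuste   [h-loss]
  feepuste → feeposte   [vowel merger]
  feeposte → feefoste   [intervocalic lenition]
  feefoste (rule 4 does not apply)
  feefoste → feefosse   [palatalisation]
  giving Tatori feefosse.

feefosse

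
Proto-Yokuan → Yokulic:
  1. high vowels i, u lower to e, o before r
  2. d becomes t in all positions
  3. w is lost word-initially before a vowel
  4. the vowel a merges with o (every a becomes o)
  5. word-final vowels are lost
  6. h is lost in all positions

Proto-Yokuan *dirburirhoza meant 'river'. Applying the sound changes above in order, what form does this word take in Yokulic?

terboreroz

Yokulic: *dirburirhoza > derborerhoza > terborerhoza > terborerhozo > terborerhoz > terboreroz  (by pre-rhotic lowering, unconditioned shift, vowel merger, apocope, h-loss)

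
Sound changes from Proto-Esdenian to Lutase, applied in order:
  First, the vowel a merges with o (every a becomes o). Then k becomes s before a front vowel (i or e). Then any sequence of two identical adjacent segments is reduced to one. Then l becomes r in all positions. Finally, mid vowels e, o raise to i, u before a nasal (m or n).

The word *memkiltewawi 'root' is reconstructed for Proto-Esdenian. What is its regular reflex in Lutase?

mimsirtewowi

Lutase: start from *memkiltewawi.
  rule 1 (vowel merger): memkiltewawi → memkiltewowi
  rule 2 (palatalisation): memkiltewowi → memsiltewowi
  rule 3: no change — memsiltewowi
  rule 4 (unconditioned shift): memsiltewowi → memsirtewowi
  rule 5 (pre-nasal raising): memsirtewowi → mimsirtewowi
  ⇒ Lutase mimsirtewowi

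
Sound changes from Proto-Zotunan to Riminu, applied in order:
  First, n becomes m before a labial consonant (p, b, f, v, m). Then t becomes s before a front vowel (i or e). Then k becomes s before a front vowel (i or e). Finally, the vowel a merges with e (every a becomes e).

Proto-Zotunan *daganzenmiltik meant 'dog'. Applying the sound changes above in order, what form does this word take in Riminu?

Riminu: start from *daganzenmiltik.
  rule 1 (nasal place assimilation): daganzenmiltik → daganzemmiltik
  rule 2 (palatalisation): daganzemmiltik → daganzemmilsik
  rule 3: no change — daganzemmilsik
  rule 4 (vowel merger): daganzemmilsik → degenzemmilsik
  ⇒ Riminu degenzemmilsik

degenzemmilsik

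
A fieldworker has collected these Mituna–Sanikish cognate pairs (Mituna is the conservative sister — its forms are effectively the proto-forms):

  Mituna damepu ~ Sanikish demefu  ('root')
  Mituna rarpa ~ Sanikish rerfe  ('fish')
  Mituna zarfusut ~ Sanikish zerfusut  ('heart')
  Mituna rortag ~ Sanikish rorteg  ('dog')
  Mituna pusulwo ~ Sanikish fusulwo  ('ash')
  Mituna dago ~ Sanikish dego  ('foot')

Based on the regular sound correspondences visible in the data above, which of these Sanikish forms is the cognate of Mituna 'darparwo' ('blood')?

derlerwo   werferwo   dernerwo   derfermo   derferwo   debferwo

rarpa ~ rerfe, zarfusut ~ zerfusut — Mituna a corresponds to Sanikish e after a consonant, before r.
rarpa ~ rerfe — Mituna p corresponds to Sanikish f after a consonant, before a back vowel.
Applying these to Mituna 'darparwo':
  darparwo → derparwo   (a→e after a consonant, before r)
  derparwo → derfarwo   (p→f after a consonant, before a back vowel)
  derfarwo → derferwo   (a→e after a consonant, before r)
So the Sanikish cognate is 'derferwo'.

derferwo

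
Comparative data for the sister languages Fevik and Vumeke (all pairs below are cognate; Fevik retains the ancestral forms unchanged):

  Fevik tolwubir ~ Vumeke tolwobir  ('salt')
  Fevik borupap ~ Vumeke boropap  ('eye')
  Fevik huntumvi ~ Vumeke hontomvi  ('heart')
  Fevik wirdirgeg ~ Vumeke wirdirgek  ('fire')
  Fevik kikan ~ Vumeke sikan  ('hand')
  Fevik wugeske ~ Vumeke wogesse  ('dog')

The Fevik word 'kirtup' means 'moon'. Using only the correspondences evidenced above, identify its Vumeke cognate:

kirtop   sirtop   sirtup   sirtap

kikan ~ sikan — Fevik k corresponds to Vumeke s word-initially before a front vowel.
borupap ~ boropap — Fevik u corresponds to Vumeke o after a consonant, before a labial obstruent.
Applying these to Fevik 'kirtup':
  kirtup → sirtup   (k→s word-initially before a front vowel)
  sirtup → sirtop   (u→o after a consonant, before a labial obstruent)
So the Vumeke cognate is 'sirtop'.

sirtop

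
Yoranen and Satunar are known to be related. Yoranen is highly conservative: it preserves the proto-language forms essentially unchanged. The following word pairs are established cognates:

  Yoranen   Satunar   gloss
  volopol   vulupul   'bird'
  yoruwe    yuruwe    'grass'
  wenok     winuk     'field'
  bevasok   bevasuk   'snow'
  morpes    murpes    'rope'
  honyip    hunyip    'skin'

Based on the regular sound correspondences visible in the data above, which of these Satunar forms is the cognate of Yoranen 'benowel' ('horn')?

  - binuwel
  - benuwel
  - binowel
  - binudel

binuwel

wenok ~ winuk — Yoranen e corresponds to Satunar i after a consonant, before a nasal.
volopol ~ vulupul, wenok ~ winuk — Yoranen o corresponds to Satunar u after a consonant, before a consonant other than r, m, n, p, b, f, v.
Applying these to Yoranen 'benowel':
  benowel → binowel   (e→i after a consonant, before a nasal)
  binowel → binuwel   (o→u after a consonant, before a consonant other than r, m, n, p, b, f, v)
So the Satunar cognate is 'binuwel'.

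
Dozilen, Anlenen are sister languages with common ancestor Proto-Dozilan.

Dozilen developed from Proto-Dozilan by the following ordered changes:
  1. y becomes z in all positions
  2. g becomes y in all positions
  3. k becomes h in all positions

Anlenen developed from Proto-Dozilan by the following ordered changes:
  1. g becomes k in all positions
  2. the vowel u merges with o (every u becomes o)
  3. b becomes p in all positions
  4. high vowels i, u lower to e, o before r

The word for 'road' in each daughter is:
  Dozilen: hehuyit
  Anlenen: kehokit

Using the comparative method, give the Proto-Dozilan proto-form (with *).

*kehugit

Position 4: Dozilen has u, Anlenen has o. Dozilen preserves u here (none of its changes turn any other segment into u), so the proto-segment is *u.
Position 1: Dozilen has h, Anlenen has k. Taking the neighbouring segments as reconstructed: Dozilen h could go back to *k or *h; Anlenen k could go back to *k or *g — the one source consistent with every daughter is *k.
Position 5: Dozilen has y, Anlenen has k. In Dozilen, y can only continue *g, so the proto-segment is *g.
This points to *kehugit. Verify forward in each daughter:
Dozilen: *kehugit > kehuyit > hehuyit  (by unconditioned shift, unconditioned shift)
Anlenen: *kehugit
  kehugit → kehukit   [unconditioned shift]
  kehukit → kehokit   [vowel merger]
  kehokit (rule 3 does not apply)
  kehokit (rule 4 does not apply)
  giving Anlenen kehokit.
No other proto-form is consistent with every reflex, so the reconstruction is *kehugit.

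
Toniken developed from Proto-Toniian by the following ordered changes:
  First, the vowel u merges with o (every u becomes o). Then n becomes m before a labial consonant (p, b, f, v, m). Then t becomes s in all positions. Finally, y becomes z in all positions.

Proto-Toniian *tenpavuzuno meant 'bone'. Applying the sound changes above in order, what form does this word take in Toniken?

sempavozono

Toniken: *tenpavuzuno > tenpavozono > tempavozono > sempavozono  (by vowel merger, nasal place assimilation, unconditioned shift)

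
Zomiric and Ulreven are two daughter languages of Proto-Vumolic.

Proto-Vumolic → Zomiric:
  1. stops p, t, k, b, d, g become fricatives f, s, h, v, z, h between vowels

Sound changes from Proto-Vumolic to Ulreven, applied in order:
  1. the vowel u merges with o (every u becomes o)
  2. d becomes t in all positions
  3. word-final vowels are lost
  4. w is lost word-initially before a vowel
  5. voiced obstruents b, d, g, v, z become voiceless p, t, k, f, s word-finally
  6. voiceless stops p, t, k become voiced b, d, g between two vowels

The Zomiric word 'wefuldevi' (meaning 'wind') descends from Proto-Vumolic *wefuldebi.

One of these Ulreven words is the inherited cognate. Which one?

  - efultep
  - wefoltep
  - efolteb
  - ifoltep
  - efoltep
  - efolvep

efoltep

Ulreven: start from *wefuldebi.
  rule 1 (vowel merger): wefuldebi → wefoldebi
  rule 2 (unconditioned shift): wefoldebi → wefoltebi
  rule 3 (apocope): wefoltebi → wefolteb
  rule 4 (glide loss): wefolteb → efolteb
  rule 5 (final devoicing): efolteb → efoltep
  rule 6: no change — efoltep
  ⇒ Ulreven efoltep
Only 'efoltep' matches the regular Ulreven development of *wefuldebi.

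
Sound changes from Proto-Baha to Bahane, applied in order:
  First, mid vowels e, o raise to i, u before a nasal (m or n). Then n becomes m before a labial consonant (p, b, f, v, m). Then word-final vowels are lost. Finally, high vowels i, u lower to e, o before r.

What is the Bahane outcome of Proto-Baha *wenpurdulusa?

Bahane: *wenpurdulusa > winpurdulusa > wimpurdulusa > wimpurdulus > wimpordulus  (by pre-nasal raising, nasal place assimilation, apocope, pre-rhotic lowering)

wimpordulus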